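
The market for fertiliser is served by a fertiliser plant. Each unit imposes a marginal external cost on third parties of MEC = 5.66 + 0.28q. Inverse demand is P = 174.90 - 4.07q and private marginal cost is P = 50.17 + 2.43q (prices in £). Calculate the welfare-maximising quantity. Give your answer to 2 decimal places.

q* = 17.56

Social marginal cost = private MC + MEC = 55.83 + 2.71q.
Set SMC = demand: 55.83 + 2.71q = 174.90 - 4.07q → q* = 17.5619.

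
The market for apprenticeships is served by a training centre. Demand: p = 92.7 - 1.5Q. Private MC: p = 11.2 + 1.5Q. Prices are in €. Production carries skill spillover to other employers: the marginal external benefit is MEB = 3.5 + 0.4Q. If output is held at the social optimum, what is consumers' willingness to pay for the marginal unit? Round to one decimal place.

Social marginal cost = private MC − MEB = 7.7 + 1.1Q.
Set SMC = demand: 7.7 + 1.1Q = 92.7 - 1.5Q → Q* = 32.6923.
Consumer price on the demand curve at Q*: 92.7 − 1.5×32.6923 = 43.6616.

P = €43.7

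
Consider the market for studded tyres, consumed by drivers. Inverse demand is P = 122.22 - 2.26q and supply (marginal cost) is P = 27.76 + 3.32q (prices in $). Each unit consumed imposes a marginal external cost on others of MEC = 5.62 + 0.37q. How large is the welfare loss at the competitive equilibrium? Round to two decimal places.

Market equilibrium (private): 27.76 + 3.32q = 122.22 - 2.26q → q_m = 16.9283.
Social marginal benefit = demand − MEC = 116.60 - 2.63q.
Set SMB = MC: 116.60 - 2.63q = 27.76 + 3.32q → q* = 14.9311.
Between q* and q_m the wedge MC − SMB runs linearly from 0 to MEC(q_m), so the loss is a triangle.
DWL = ½ × 1.9972 × 11.8835 = 11.8669.

DWL = $11.87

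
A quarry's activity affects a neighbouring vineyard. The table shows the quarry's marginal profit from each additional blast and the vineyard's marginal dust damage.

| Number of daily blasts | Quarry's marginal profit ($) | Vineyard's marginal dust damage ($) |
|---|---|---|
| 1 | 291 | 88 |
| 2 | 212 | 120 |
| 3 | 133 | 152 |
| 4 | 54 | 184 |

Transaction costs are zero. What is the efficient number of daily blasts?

Bargaining reaches the level where marginal profit last exceeds marginal dust damage.
That holds through level 2 (212 ≥ 120) but not at 3 (133 < 152).

2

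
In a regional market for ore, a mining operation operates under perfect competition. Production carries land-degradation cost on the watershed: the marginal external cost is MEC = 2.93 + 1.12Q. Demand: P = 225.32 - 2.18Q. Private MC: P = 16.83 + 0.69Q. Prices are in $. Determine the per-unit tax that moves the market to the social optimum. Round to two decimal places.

tax = $60.63 per unit

Social marginal cost = private MC + MEC = 19.76 + 1.81Q.
Set SMC = demand: 19.76 + 1.81Q = 225.32 - 2.18Q → Q* = 51.5188.
The Pigouvian tax equals MEC at Q*: 2.93 + 1.12×51.5188 = 60.6311.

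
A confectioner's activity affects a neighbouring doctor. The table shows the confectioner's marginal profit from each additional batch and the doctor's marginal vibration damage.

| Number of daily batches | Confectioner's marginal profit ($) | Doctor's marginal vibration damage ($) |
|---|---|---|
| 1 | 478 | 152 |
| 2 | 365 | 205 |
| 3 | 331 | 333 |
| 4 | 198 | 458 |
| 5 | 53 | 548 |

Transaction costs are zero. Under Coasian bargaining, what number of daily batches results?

Bargaining reaches the level where marginal profit last exceeds marginal vibration damage.
That holds through level 2 (365 ≥ 205) but not at 3 (331 < 333).

2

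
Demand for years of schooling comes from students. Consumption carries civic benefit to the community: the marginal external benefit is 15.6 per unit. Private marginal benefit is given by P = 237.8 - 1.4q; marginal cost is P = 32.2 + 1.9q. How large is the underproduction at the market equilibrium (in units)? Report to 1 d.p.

4.7 units

Market equilibrium (private): 32.2 + 1.9q = 237.8 - 1.4q → q_m = 62.3030.
Social marginal benefit = demand + MEB = 253.4 - 1.4q.
Set SMB = MC: 253.4 - 1.4q = 32.2 + 1.9q → q* = 67.0303.
Gap = |62.3030 − 67.0303| = 4.7273.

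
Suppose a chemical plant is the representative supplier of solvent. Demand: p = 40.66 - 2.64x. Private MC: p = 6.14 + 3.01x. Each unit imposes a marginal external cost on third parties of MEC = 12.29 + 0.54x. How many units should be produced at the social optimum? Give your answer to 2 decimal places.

x* = 3.59

Social marginal cost = private MC + MEC = 18.43 + 3.55x.
Set SMC = demand: 18.43 + 3.55x = 40.66 - 2.64x → x* = 3.5913.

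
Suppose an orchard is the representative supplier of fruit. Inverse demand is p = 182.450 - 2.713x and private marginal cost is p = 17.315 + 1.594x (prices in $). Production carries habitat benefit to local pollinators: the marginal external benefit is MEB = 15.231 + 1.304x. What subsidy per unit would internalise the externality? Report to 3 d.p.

Social marginal cost = private MC − MEB = 2.084 + 0.290x.
Set SMC = demand: 2.084 + 0.290x = 182.450 - 2.713x → x* = 60.0619.
The Pigouvian subsidy equals MEB at x*: 15.231 + 1.304×60.0619 = 93.5517.

subsidy = $93.552 per unit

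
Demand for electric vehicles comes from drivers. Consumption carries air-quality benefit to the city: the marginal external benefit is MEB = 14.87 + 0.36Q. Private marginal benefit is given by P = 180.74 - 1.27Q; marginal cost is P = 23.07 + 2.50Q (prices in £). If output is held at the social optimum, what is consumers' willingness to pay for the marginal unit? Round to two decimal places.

P = £116.48

Social marginal benefit = demand + MEB = 195.61 - 0.91Q.
Set SMB = MC: 195.61 - 0.91Q = 23.07 + 2.50Q → Q* = 50.5982.
Consumer price on the demand curve at Q*: 180.74 − 1.27×50.5982 = 116.4803.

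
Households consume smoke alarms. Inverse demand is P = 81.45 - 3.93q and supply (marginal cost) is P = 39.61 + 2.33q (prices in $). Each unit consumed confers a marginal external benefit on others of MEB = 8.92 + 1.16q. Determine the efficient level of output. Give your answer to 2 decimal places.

q* = 9.95

Social marginal benefit = demand + MEB = 90.37 - 2.77q.
Set SMB = MC: 90.37 - 2.77q = 39.61 + 2.33q → q* = 9.9529.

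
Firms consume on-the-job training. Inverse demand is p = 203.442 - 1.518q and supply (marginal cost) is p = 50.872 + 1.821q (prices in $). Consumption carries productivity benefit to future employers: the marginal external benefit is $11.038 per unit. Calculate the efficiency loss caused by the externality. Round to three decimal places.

Market equilibrium (private): 50.872 + 1.821q = 203.442 - 1.518q → q_m = 45.6933.
Social marginal benefit = demand + MEB = 214.480 - 1.518q.
Set SMB = MC: 214.480 - 1.518q = 50.872 + 1.821q → q* = 48.9991.
Height of the DWL triangle at q_m is SMB(q_m) − MC(q_m) = MEB(q_m) = 11.0380.
DWL = ½ × 3.3058 × 11.0380 = 18.2447.

DWL = $18.245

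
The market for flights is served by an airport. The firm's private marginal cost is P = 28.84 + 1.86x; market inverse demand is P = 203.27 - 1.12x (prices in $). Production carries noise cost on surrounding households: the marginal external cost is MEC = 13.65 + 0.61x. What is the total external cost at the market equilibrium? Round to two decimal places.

Market equilibrium (private): 28.84 + 1.86x = 203.27 - 1.12x → x_m = 58.5336.
Total external cost = ∫₀^{x_m} (13.65 + 0.61x) dx = 13.65×58.5336 + ½×0.61×58.5336² = 1843.9693.

$1843.97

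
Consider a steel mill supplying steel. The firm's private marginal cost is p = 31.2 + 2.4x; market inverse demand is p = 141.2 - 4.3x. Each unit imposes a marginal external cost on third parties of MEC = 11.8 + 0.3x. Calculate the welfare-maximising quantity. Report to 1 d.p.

Social marginal cost = private MC + MEC = 43.0 + 2.7x.
Set SMC = demand: 43.0 + 2.7x = 141.2 - 4.3x → x* = 14.0286.

x* = 14.0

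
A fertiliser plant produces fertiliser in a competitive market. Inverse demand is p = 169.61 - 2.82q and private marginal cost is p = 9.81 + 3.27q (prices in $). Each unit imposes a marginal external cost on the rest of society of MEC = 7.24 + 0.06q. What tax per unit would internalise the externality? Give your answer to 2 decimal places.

tax = $8.73 per unit

Social marginal cost = private MC + MEC = 17.05 + 3.33q.
Set SMC = demand: 17.05 + 3.33q = 169.61 - 2.82q → q* = 24.8065.
The Pigouvian tax equals MEC at q*: 7.24 + 0.06×24.8065 = 8.7284.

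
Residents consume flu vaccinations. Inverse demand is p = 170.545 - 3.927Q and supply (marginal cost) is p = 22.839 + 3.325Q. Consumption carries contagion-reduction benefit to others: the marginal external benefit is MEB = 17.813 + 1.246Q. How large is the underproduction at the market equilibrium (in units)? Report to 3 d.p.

Market equilibrium (private): 22.839 + 3.325Q = 170.545 - 3.927Q → Q_m = 20.3676.
Social marginal benefit = demand + MEB = 188.358 - 2.681Q.
Set SMB = MC: 188.358 - 2.681Q = 22.839 + 3.325Q → Q* = 27.5589.
Gap = |20.3676 − 27.5589| = 7.1913.

7.191 units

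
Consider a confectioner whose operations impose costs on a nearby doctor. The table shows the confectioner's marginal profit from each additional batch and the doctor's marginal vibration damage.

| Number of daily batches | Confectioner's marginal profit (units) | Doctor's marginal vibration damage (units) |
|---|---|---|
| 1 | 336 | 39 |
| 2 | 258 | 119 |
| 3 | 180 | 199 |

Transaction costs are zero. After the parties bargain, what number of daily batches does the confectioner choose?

Bargaining reaches the level where marginal profit last exceeds marginal vibration damage.
That holds through level 2 (258 ≥ 119) but not at 3 (180 < 199).

2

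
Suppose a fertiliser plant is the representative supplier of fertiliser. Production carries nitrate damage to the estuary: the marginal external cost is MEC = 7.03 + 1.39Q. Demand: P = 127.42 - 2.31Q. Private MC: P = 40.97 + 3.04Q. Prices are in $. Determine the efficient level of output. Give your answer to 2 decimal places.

Q* = 11.78

Social marginal cost = private MC + MEC = 48.00 + 4.43Q.
Set SMC = demand: 48.00 + 4.43Q = 127.42 - 2.31Q → Q* = 11.7834.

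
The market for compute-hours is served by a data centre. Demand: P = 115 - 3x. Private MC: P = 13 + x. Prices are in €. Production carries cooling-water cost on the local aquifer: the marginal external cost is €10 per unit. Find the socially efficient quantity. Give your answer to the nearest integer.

x* = 23

Social marginal cost = private MC + MEC = 23 + x.
Set SMC = demand: 23 + x = 115 - 3x → x* = 23.0000.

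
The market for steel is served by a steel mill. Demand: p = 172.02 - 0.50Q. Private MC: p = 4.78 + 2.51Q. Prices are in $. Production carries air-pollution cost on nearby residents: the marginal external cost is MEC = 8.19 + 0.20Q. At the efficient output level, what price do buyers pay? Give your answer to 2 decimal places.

P = $147.25

Social marginal cost = private MC + MEC = 12.97 + 2.71Q.
Set SMC = demand: 12.97 + 2.71Q = 172.02 - 0.50Q → Q* = 49.5483.
Consumer price on the demand curve at Q*: 172.02 − 0.50×49.5483 = 147.2459.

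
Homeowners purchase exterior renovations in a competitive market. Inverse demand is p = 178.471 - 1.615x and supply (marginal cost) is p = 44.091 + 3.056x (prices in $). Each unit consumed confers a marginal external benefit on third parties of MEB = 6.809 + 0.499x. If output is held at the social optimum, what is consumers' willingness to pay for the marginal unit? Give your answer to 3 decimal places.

Social marginal benefit = demand + MEB = 185.280 - 1.116x.
Set SMB = MC: 185.280 - 1.116x = 44.091 + 3.056x → x* = 33.8420.
Consumer price on the demand curve at x*: 178.471 − 1.615×33.8420 = 123.8162.

P = $123.816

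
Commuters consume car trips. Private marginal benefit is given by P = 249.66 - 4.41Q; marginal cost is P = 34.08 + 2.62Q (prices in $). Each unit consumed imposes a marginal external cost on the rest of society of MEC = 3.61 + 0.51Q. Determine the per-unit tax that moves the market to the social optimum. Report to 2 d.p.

Social marginal benefit = demand − MEC = 246.05 - 4.92Q.
Set SMB = MC: 246.05 - 4.92Q = 34.08 + 2.62Q → Q* = 28.1127.
The Pigouvian tax equals MEC at Q*: 3.61 + 0.51×28.1127 = 17.9475.

tax = $17.95 per unit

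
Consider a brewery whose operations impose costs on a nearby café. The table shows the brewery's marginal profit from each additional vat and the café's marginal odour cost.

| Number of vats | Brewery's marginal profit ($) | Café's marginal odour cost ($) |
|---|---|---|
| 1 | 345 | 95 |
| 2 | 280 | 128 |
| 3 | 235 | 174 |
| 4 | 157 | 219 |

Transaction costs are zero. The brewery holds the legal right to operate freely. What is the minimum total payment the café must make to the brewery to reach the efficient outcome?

Left alone the brewery would choose level 4 (marginal profit stays positive).
Efficient level: k* = 3 (marginal profit ≥ marginal odour cost through 3).
The café must at least cover the brewery's forgone profit from cutting 4→3: 157 = 157.

$157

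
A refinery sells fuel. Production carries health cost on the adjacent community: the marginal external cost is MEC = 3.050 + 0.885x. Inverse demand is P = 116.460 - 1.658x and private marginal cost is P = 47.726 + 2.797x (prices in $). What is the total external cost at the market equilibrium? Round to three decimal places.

$152.389

Market equilibrium (private): 47.726 + 2.797x = 116.460 - 1.658x → x_m = 15.4285.
Total external cost = ∫₀^{x_m} (3.050 + 0.885x) dx = 3.050×15.4285 + ½×0.885×15.4285² = 152.3890.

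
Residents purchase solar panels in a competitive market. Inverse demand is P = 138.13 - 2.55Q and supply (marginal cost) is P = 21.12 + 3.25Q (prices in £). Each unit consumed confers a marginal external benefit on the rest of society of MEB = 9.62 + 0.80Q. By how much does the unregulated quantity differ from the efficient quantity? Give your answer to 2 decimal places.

5.15 units

Market equilibrium (private): 21.12 + 3.25Q = 138.13 - 2.55Q → Q_m = 20.1741.
Social marginal benefit = demand + MEB = 147.75 - 1.75Q.
Set SMB = MC: 147.75 - 1.75Q = 21.12 + 3.25Q → Q* = 25.3260.
Gap = |20.1741 − 25.3260| = 5.1519.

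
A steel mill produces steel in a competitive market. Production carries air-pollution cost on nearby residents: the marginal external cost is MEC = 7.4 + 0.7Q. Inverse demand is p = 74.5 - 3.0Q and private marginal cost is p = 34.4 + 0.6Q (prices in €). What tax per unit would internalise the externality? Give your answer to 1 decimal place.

Social marginal cost = private MC + MEC = 41.8 + 1.3Q.
Set SMC = demand: 41.8 + 1.3Q = 74.5 - 3.0Q → Q* = 7.6047.
The Pigouvian tax equals MEC at Q*: 7.4 + 0.7×7.6047 = 12.7233.

tax = €12.7 per unit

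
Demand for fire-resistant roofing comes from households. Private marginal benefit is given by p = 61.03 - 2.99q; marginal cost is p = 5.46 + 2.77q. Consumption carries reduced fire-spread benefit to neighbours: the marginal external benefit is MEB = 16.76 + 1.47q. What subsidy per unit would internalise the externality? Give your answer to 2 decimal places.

subsidy = 41.54 per unit

Social marginal benefit = demand + MEB = 77.79 - 1.52q.
Set SMB = MC: 77.79 - 1.52q = 5.46 + 2.77q → q* = 16.8601.
The Pigouvian subsidy equals MEB at q*: 16.76 + 1.47×16.8601 = 41.5443.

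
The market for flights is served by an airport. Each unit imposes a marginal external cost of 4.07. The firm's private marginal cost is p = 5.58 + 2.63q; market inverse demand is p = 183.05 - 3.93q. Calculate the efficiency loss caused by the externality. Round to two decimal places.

DWL = 1.26

Market equilibrium (private): 5.58 + 2.63q = 183.05 - 3.93q → q_m = 27.0534.
Social marginal cost = private MC + MEC = 9.65 + 2.63q.
Set SMC = demand: 9.65 + 2.63q = 183.05 - 3.93q → q* = 26.4329.
The loss is the area between SMC and demand from q* to q_m; with linear curves that's a triangle of height MEC(q_m).
DWL = ½ × 0.6205 × 4.0700 = 1.2627.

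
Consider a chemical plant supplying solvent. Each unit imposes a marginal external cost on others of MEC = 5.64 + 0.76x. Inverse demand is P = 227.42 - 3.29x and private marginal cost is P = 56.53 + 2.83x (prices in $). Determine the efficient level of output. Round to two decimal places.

x* = 24.02

Social marginal cost = private MC + MEC = 62.17 + 3.59x.
Set SMC = demand: 62.17 + 3.59x = 227.42 - 3.29x → x* = 24.0189.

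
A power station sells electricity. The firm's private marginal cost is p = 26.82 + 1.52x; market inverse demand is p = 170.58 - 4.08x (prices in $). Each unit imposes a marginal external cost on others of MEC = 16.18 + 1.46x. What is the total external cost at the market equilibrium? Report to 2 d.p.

Market equilibrium (private): 26.82 + 1.52x = 170.58 - 4.08x → x_m = 25.6714.
Total external cost = ∫₀^{x_m} (16.18 + 1.46x) dx = 16.18×25.6714 + ½×1.46×25.6714² = 896.4484.

$896.45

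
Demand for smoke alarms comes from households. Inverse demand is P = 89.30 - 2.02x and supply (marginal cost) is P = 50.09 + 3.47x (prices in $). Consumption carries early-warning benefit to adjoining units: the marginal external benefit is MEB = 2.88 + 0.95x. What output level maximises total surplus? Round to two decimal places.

x* = 9.27

Social marginal benefit = demand + MEB = 92.18 - 1.07x.
Set SMB = MC: 92.18 - 1.07x = 50.09 + 3.47x → x* = 9.2709.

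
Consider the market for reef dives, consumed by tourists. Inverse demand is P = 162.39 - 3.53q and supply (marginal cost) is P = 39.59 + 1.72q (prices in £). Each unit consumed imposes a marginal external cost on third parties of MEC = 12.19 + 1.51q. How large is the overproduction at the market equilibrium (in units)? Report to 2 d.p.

Market equilibrium (private): 39.59 + 1.72q = 162.39 - 3.53q → q_m = 23.3905.
Social marginal benefit = demand − MEC = 150.20 - 5.04q.
Set SMB = MC: 150.20 - 5.04q = 39.59 + 1.72q → q* = 16.3624.
Gap = |23.3905 − 16.3624| = 7.0281.

7.03 units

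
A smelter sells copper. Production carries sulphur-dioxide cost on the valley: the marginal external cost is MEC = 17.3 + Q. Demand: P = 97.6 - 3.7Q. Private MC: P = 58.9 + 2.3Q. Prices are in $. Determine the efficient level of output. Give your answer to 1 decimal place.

Q* = 3.1

Social marginal cost = private MC + MEC = 76.2 + 3.3Q.
Set SMC = demand: 76.2 + 3.3Q = 97.6 - 3.7Q → Q* = 3.0571.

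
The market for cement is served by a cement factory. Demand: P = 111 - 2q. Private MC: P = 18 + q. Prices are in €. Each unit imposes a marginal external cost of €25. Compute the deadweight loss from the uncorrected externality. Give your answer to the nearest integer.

DWL = €104

Market equilibrium (private): 18 + q = 111 - 2q → q_m = 31.0000.
Social marginal cost = private MC + MEC = 43 + q.
Set SMC = demand: 43 + q = 111 - 2q → q* = 22.6667.
Height of the DWL triangle at q_m is SMC(q_m) − demand(q_m) = MEC(q_m) = 25.0000.
DWL = ½ × 8.3333 × 25.0000 = 104.1663.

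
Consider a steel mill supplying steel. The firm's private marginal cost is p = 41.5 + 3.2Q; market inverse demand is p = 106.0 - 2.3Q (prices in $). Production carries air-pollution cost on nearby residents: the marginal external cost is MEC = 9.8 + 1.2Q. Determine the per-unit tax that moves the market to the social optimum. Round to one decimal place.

tax = $19.6 per unit

Social marginal cost = private MC + MEC = 51.3 + 4.4Q.
Set SMC = demand: 51.3 + 4.4Q = 106.0 - 2.3Q → Q* = 8.1642.
The Pigouvian tax equals MEC at Q*: 9.8 + 1.2×8.1642 = 19.5970.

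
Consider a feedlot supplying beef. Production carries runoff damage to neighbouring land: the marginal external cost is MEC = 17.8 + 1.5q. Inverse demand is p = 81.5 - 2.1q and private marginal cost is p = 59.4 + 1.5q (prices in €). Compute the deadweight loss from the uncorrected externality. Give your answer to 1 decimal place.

Market equilibrium (private): 59.4 + 1.5q = 81.5 - 2.1q → q_m = 6.1389.
Social marginal cost = private MC + MEC = 77.2 + 3.0q.
Set SMC = demand: 77.2 + 3.0q = 81.5 - 2.1q → q* = 0.8431.
The loss is the area between SMC and demand from q* to q_m; with linear curves that's a triangle of height MEC(q_m).
DWL = ½ × 5.2958 × 27.0083 = 71.5153.

DWL = €71.5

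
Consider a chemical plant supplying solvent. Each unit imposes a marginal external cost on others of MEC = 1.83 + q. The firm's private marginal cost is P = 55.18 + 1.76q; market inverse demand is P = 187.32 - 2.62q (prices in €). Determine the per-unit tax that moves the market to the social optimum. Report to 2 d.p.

tax = €26.05 per unit

Social marginal cost = private MC + MEC = 57.01 + 2.76q.
Set SMC = demand: 57.01 + 2.76q = 187.32 - 2.62q → q* = 24.2212.
The Pigouvian tax equals MEC at q*: 1.83 + 1.00×24.2212 = 26.0512.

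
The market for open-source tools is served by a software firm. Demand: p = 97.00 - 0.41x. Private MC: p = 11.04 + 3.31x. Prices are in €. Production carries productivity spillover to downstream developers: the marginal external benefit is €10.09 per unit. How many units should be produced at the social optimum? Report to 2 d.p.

Social marginal cost = private MC − MEB = 0.95 + 3.31x.
Set SMC = demand: 0.95 + 3.31x = 97.00 - 0.41x → x* = 25.8199.

x* = 25.82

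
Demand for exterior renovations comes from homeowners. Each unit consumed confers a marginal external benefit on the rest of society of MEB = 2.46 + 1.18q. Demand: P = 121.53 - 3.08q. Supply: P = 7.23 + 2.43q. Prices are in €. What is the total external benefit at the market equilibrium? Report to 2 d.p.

€304.92

Market equilibrium (private): 7.23 + 2.43q = 121.53 - 3.08q → q_m = 20.7441.
Total external benefit = ∫₀^{q_m} (2.46 + 1.18q) dq = 2.46×20.7441 + ½×1.18×20.7441² = 304.9179.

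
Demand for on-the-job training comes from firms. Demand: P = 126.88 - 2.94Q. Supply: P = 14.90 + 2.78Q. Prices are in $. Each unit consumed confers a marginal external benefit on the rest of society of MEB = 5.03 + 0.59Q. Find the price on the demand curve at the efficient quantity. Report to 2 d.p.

Social marginal benefit = demand + MEB = 131.91 - 2.35Q.
Set SMB = MC: 131.91 - 2.35Q = 14.90 + 2.78Q → Q* = 22.8090.
Consumer price on the demand curve at Q*: 126.88 − 2.94×22.8090 = 59.8215.

P = $59.82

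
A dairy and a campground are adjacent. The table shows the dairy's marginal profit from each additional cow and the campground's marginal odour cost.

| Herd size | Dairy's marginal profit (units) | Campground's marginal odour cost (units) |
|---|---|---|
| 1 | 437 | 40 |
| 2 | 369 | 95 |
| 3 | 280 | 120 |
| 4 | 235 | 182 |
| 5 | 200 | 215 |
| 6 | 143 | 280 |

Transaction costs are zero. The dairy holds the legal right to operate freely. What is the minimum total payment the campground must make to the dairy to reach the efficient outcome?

Left alone the dairy would choose level 6 (marginal profit stays positive).
Efficient level: k* = 4 (marginal profit ≥ marginal odour cost through 4).
The campground must at least cover the dairy's forgone profit from cutting 6→4: 200 + 143 = 343.

343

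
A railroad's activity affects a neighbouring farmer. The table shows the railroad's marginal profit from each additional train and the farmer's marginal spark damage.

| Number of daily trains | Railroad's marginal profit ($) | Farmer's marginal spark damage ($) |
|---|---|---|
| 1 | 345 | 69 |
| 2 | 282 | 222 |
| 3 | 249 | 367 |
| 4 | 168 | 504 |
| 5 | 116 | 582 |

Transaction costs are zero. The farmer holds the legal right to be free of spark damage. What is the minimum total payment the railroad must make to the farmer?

Efficient level: marginal profit ≥ marginal spark damage through level 2, so k* = 2.
With the farmer holding the right, the railroad must at least compensate total damage at k*: 69 + 222 = 291.

$291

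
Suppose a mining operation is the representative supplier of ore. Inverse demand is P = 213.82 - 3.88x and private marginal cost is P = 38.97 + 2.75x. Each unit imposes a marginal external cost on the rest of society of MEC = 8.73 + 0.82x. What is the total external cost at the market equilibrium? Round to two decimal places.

Market equilibrium (private): 38.97 + 2.75x = 213.82 - 3.88x → x_m = 26.3725.
Total external cost = ∫₀^{x_m} (8.73 + 0.82x) dx = 8.73×26.3725 + ½×0.82×26.3725² = 515.3905.

515.39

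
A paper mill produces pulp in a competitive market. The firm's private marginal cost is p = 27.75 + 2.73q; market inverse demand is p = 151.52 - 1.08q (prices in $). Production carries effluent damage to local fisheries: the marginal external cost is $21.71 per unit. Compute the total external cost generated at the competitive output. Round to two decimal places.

Market equilibrium (private): 27.75 + 2.73q = 151.52 - 1.08q → q_m = 32.4856.
Total external cost = MEC × q_m = 21.71 × 32.4856 = 705.2624.

$705.26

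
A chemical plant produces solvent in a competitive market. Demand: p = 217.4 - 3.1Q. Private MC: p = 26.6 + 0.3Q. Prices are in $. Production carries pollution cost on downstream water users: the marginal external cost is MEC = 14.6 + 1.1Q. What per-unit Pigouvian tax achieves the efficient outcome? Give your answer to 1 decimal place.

Social marginal cost = private MC + MEC = 41.2 + 1.4Q.
Set SMC = demand: 41.2 + 1.4Q = 217.4 - 3.1Q → Q* = 39.1556.
The Pigouvian tax equals MEC at Q*: 14.6 + 1.1×39.1556 = 57.6712.

tax = $57.7 per unit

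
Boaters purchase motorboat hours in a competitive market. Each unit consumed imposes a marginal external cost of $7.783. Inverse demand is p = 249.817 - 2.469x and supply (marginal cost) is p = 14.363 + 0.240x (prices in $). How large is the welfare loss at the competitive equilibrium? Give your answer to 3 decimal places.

DWL = $11.180

Market equilibrium (private): 14.363 + 0.240x = 249.817 - 2.469x → x_m = 86.9155.
Social marginal benefit = demand − MEC = 242.034 - 2.469x.
Set SMB = MC: 242.034 - 2.469x = 14.363 + 0.240x → x* = 84.0425.
The loss is the area between SMB and MC from x* to x_m; with linear curves that's a triangle of height MEC(x_m).
DWL = ½ × 2.8730 × 7.7830 = 11.1803.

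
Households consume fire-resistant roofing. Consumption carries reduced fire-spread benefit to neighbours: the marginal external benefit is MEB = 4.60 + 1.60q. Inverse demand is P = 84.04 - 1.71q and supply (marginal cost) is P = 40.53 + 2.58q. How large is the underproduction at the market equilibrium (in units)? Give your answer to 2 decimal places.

Market equilibrium (private): 40.53 + 2.58q = 84.04 - 1.71q → q_m = 10.1422.
Social marginal benefit = demand + MEB = 88.64 - 0.11q.
Set SMB = MC: 88.64 - 0.11q = 40.53 + 2.58q → q* = 17.8848.
Gap = |10.1422 − 17.8848| = 7.7426.

7.74 units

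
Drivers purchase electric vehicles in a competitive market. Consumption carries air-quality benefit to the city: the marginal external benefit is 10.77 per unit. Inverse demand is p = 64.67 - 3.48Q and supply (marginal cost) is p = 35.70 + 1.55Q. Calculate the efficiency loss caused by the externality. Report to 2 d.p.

Market equilibrium (private): 35.70 + 1.55Q = 64.67 - 3.48Q → Q_m = 5.7594.
Social marginal benefit = demand + MEB = 75.44 - 3.48Q.
Set SMB = MC: 75.44 - 3.48Q = 35.70 + 1.55Q → Q* = 7.9006.
Height of the DWL triangle at Q_m is SMB(Q_m) − MC(Q_m) = MEB(Q_m) = 10.7700.
DWL = ½ × 2.1412 × 10.7700 = 11.5304.

DWL = 11.53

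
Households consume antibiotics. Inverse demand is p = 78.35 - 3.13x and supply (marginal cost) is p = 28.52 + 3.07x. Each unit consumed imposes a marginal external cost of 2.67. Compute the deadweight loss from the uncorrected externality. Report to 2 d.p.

DWL = 0.57

Market equilibrium (private): 28.52 + 3.07x = 78.35 - 3.13x → x_m = 8.0371.
Social marginal benefit = demand − MEC = 75.68 - 3.13x.
Set SMB = MC: 75.68 - 3.13x = 28.52 + 3.07x → x* = 7.6065.
Height of the DWL triangle at x_m is MC(x_m) − SMB(x_m) = MEC(x_m) = 2.6700.
DWL = ½ × 0.4306 × 2.6700 = 0.5749.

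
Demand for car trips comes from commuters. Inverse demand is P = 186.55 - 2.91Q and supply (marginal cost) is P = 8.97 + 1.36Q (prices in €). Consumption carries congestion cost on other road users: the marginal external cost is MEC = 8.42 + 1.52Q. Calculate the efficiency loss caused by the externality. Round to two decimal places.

Market equilibrium (private): 8.97 + 1.36Q = 186.55 - 2.91Q → Q_m = 41.5878.
Social marginal benefit = demand − MEC = 178.13 - 4.43Q.
Set SMB = MC: 178.13 - 4.43Q = 8.97 + 1.36Q → Q* = 29.2159.
Between Q* and Q_m the wedge MC − SMB runs linearly from 0 to MEC(Q_m), so the loss is a triangle.
DWL = ½ × 12.3719 × 71.6335 = 443.1212.

DWL = €443.12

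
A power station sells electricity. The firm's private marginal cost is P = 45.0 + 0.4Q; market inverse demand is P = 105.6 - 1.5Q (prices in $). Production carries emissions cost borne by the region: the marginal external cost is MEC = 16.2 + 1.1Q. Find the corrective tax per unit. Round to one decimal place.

Social marginal cost = private MC + MEC = 61.2 + 1.5Q.
Set SMC = demand: 61.2 + 1.5Q = 105.6 - 1.5Q → Q* = 14.8000.
The Pigouvian tax equals MEC at Q*: 16.2 + 1.1×14.8000 = 32.4800.

tax = $32.5 per unit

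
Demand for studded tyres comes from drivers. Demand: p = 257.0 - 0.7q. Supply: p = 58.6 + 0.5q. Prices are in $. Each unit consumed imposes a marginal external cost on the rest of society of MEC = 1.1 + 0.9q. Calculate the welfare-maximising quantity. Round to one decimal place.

Social marginal benefit = demand − MEC = 255.9 - 1.6q.
Set SMB = MC: 255.9 - 1.6q = 58.6 + 0.5q → q* = 93.9524.

q* = 94.0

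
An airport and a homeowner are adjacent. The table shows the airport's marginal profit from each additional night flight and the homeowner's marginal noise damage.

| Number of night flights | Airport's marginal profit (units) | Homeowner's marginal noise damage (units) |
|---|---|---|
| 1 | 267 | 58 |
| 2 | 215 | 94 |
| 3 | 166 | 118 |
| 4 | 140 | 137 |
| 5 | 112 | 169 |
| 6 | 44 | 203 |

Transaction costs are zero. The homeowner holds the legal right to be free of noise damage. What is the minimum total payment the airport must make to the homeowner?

407

Efficient level: marginal profit ≥ marginal noise damage through level 4, so k* = 4.
With the homeowner holding the right, the airport must at least compensate total damage at k*: 58 + 94 + 118 + 137 = 407.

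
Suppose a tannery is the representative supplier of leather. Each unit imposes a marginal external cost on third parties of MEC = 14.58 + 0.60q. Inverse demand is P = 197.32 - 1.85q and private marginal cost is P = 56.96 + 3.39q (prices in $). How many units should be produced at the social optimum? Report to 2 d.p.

Social marginal cost = private MC + MEC = 71.54 + 3.99q.
Set SMC = demand: 71.54 + 3.99q = 197.32 - 1.85q → q* = 21.5377.

q* = 21.54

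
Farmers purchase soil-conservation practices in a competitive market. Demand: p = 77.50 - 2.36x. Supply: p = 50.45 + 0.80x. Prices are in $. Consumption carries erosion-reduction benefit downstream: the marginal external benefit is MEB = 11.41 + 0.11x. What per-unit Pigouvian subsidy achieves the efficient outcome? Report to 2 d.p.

subsidy = $12.80 per unit

Social marginal benefit = demand + MEB = 88.91 - 2.25x.
Set SMB = MC: 88.91 - 2.25x = 50.45 + 0.80x → x* = 12.6098.
The Pigouvian subsidy equals MEB at x*: 11.41 + 0.11×12.6098 = 12.7971.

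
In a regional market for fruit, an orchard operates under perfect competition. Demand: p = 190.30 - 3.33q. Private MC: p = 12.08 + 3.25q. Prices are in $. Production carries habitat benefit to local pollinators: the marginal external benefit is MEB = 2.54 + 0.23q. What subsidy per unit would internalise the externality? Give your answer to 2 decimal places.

Social marginal cost = private MC − MEB = 9.54 + 3.02q.
Set SMC = demand: 9.54 + 3.02q = 190.30 - 3.33q → q* = 28.4661.
The Pigouvian subsidy equals MEB at q*: 2.54 + 0.23×28.4661 = 9.0872.

subsidy = $9.09 per unit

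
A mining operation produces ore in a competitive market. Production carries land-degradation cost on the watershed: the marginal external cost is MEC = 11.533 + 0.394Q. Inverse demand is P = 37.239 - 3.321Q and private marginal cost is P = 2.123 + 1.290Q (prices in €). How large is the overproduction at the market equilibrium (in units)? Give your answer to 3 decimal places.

Market equilibrium (private): 2.123 + 1.290Q = 37.239 - 3.321Q → Q_m = 7.6157.
Social marginal cost = private MC + MEC = 13.656 + 1.684Q.
Set SMC = demand: 13.656 + 1.684Q = 37.239 - 3.321Q → Q* = 4.7119.
Gap = |7.6157 − 4.7119| = 2.9038.

2.904 units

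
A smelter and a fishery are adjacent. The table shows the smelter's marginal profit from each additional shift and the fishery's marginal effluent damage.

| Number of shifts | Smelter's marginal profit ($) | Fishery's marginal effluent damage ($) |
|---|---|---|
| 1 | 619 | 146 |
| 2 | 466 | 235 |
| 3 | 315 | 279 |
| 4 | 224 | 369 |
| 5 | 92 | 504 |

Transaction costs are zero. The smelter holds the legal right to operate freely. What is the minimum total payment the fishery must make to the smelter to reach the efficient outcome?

$316

Left alone the smelter would choose level 5 (marginal profit stays positive).
Efficient level: k* = 3 (marginal profit ≥ marginal effluent damage through 3).
The fishery must at least cover the smelter's forgone profit from cutting 5→3: 224 + 92 = 316.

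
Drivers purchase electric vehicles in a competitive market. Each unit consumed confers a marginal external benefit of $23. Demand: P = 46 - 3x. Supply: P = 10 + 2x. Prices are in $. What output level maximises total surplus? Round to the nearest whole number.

Social marginal benefit = demand + MEB = 69 - 3x.
Set SMB = MC: 69 - 3x = 10 + 2x → x* = 11.8000.

x* = 12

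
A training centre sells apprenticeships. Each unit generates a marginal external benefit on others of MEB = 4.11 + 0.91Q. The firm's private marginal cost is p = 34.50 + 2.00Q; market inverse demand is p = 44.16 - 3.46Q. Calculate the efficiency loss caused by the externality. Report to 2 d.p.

DWL = 3.60

Market equilibrium (private): 34.50 + 2.00Q = 44.16 - 3.46Q → Q_m = 1.7692.
Social marginal cost = private MC − MEB = 30.39 + 1.09Q.
Set SMC = demand: 30.39 + 1.09Q = 44.16 - 3.46Q → Q* = 3.0264.
The welfare-loss triangle has base |Q_m − Q*| and height MEB(Q_m) (the vertical gap between SMC and demand is zero at Q* and MEB at Q_m).
DWL = ½ × 1.2572 × 5.7200 = 3.5956.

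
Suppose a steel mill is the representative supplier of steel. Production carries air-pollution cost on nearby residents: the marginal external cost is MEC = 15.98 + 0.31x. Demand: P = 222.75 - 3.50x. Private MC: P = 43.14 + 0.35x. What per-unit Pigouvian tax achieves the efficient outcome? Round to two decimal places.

tax = 28.17 per unit

Social marginal cost = private MC + MEC = 59.12 + 0.66x.
Set SMC = demand: 59.12 + 0.66x = 222.75 - 3.50x → x* = 39.3341.
The Pigouvian tax equals MEC at x*: 15.98 + 0.31×39.3341 = 28.1736.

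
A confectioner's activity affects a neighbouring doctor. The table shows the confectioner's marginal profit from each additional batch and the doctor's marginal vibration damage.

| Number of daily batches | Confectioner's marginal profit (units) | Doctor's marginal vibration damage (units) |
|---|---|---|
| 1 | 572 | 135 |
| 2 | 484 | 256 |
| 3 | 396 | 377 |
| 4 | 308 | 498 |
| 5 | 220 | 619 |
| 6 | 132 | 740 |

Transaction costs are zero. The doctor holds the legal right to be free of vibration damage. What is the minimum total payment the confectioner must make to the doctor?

768

Efficient level: marginal profit ≥ marginal vibration damage through level 3, so k* = 3.
With the doctor holding the right, the confectioner must at least compensate total damage at k*: 135 + 256 + 377 = 768.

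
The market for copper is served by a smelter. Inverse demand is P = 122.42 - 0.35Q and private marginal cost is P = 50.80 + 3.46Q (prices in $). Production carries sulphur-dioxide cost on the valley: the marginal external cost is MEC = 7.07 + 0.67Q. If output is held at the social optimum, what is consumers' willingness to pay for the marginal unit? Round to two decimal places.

Social marginal cost = private MC + MEC = 57.87 + 4.13Q.
Set SMC = demand: 57.87 + 4.13Q = 122.42 - 0.35Q → Q* = 14.4085.
Consumer price on the demand curve at Q*: 122.42 − 0.35×14.4085 = 117.3770.

P = $117.38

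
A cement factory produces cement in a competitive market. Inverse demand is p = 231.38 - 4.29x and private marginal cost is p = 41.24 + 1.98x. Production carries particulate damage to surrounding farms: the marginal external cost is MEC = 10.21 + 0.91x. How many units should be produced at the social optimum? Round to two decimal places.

x* = 25.06

Social marginal cost = private MC + MEC = 51.45 + 2.89x.
Set SMC = demand: 51.45 + 2.89x = 231.38 - 4.29x → x* = 25.0599.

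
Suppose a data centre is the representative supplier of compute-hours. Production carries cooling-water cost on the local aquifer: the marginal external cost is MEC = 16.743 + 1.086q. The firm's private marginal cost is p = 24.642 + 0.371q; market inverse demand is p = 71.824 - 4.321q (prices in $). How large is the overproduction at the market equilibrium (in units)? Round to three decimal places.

4.788 units

Market equilibrium (private): 24.642 + 0.371q = 71.824 - 4.321q → q_m = 10.0558.
Social marginal cost = private MC + MEC = 41.385 + 1.457q.
Set SMC = demand: 41.385 + 1.457q = 71.824 - 4.321q → q* = 5.2681.
Gap = |10.0558 − 5.2681| = 4.7877.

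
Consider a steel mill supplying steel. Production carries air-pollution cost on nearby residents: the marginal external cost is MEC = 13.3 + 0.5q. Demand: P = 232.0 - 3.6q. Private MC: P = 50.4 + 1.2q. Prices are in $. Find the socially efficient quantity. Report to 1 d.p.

q* = 31.8

Social marginal cost = private MC + MEC = 63.7 + 1.7q.
Set SMC = demand: 63.7 + 1.7q = 232.0 - 3.6q → q* = 31.7547.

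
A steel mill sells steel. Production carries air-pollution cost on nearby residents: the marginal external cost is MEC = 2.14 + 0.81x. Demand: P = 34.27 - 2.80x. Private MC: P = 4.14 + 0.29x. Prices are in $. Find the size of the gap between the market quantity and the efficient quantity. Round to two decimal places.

Market equilibrium (private): 4.14 + 0.29x = 34.27 - 2.80x → x_m = 9.7508.
Social marginal cost = private MC + MEC = 6.28 + 1.10x.
Set SMC = demand: 6.28 + 1.10x = 34.27 - 2.80x → x* = 7.1769.
Gap = |9.7508 − 7.1769| = 2.5739.

2.57 units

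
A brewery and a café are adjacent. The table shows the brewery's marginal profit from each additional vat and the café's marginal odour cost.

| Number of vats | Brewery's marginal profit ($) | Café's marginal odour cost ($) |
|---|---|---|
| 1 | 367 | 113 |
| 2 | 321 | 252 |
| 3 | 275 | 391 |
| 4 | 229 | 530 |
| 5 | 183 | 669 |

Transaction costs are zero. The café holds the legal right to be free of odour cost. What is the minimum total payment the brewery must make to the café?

$365

Efficient level: marginal profit ≥ marginal odour cost through level 2, so k* = 2.
With the café holding the right, the brewery must at least compensate total damage at k*: 113 + 252 = 365.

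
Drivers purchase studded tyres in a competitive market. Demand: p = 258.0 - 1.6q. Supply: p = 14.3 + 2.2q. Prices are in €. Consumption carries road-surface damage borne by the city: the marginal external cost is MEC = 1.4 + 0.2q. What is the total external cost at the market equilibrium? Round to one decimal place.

Market equilibrium (private): 14.3 + 2.2q = 258.0 - 1.6q → q_m = 64.1316.
Total external cost = ∫₀^{q_m} (1.4 + 0.2q) dq = 1.4×64.1316 + ½×0.2×64.1316² = 501.0705.

€501.1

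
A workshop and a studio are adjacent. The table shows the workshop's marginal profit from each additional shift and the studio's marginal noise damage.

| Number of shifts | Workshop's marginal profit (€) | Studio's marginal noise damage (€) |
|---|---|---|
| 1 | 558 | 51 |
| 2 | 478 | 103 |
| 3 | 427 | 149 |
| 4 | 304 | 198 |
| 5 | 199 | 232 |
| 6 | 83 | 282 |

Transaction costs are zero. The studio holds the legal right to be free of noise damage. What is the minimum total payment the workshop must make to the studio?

Efficient level: marginal profit ≥ marginal noise damage through level 4, so k* = 4.
With the studio holding the right, the workshop must at least compensate total damage at k*: 51 + 103 + 149 + 198 = 501.

€501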